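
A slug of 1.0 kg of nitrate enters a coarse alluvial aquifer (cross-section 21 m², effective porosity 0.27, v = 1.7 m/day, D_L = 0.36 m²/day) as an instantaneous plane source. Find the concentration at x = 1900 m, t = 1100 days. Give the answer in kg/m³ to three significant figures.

0.00142 kg/m³

For an instantaneous plane source, C(x,t) = M/(n_e·A·√(4πDt)) · exp(−(x−vt)²/(4Dt)), with n_e·A the pore (flow) area.
Plume center vt = 1.7 × 1100 = 1870 m, so the well at 1900 m is 30 m downgradient of the peak.
√(4πDt) = 70.54 m, giving peak height M/(n_e·A·√(4πDt)) = 1.0/(0.27 × 21 × 70.54) = 0.002500 kg/m³.
(x−vt)²/(4Dt) = (30)²/(4 × 0.36 × 1100) = 0.5682; exp(−0.5682) = 0.5665.
C = 0.002500 × 0.5665 = 0.00142 kg/m³.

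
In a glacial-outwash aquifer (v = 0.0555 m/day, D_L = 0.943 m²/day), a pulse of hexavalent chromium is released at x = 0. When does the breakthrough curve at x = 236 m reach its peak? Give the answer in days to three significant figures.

For the 1D instantaneous-source solution, setting ∂C/∂t = 0 at fixed x gives v²t² + 2Dt − x² = 0, so t = (√(D² + v²x²) − D)/v².
√(D² + v²x²) = √(0.943² + 0.0555² × 236²) = 13.13; v² = 0.00308025.
t = (13.13 − 0.943)/0.00308025 = 3960 days (vs. the pure-advection estimate x/v = 4250 d).

3960 days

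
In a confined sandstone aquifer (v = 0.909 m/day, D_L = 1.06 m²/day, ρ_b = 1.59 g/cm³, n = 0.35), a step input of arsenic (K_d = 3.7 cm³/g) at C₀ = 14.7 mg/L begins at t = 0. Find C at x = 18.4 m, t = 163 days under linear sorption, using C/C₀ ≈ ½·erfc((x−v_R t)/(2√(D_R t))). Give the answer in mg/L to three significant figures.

0.163 mg/L

Retardation factor R = 1 + ρ_b·K_d/n = 1 + 1.59 × 3.7/0.35 = 17.81.
Sorption retards both mechanisms: v_R = v/R = 0.05104 m/day, D_R = D/R = 0.05952 m²/day.
v_R·t = 0.05104 × 163 = 8.31952 m; 2√(D_R t) = 6.230 m; argument = (18.4 − 8.31952)/6.230 = 1.618.
C = C₀ × ½·erfc(1.618) = 14.7 × 0.01106 = 0.163 mg/L.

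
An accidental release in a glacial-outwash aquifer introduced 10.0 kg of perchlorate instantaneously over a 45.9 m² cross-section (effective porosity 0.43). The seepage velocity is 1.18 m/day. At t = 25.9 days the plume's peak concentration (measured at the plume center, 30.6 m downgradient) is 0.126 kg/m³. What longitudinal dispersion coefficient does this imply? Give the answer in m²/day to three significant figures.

At the plume center C_max = M/(n_e·A·√(4πDt)), so D = M²/(4πt·(n_e·A·C_max)²).
n_e·A·C_max = 0.43 × 45.9 × 0.126 = 2.487 kg/m.
D = 10.0²/(4π × 25.9 × 2.487²) = 0.0497 m²/day.

0.0497 m²/day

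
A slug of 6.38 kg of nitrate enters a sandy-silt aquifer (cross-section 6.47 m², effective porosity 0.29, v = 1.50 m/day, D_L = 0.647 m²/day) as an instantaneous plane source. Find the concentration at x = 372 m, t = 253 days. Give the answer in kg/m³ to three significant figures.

0.0688 kg/m³

For an instantaneous plane source, C(x,t) = M/(n_e·A·√(4πDt)) · exp(−(x−vt)²/(4Dt)), with n_e·A the pore (flow) area.
Plume center vt = 1.50 × 253 = 379.5 m, so the well at 372 m is 7.5 m upgradient of the peak.
√(4πDt) = 45.35 m, giving peak height M/(n_e·A·√(4πDt)) = 6.38/(0.29 × 6.47 × 45.35) = 0.07498 kg/m³.
(x−vt)²/(4Dt) = (-7.5)²/(4 × 0.647 × 253) = 0.08591; exp(−0.08591) = 0.9177.
C = 0.07498 × 0.9177 = 0.0688 kg/m³.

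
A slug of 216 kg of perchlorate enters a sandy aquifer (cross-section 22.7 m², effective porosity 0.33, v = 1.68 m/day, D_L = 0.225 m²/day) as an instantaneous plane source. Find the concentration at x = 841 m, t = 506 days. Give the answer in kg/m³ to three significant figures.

0.636 kg/m³

For an instantaneous plane source, C(x,t) = M/(n_e·A·√(4πDt)) · exp(−(x−vt)²/(4Dt)), with n_e·A the pore (flow) area.
Plume center vt = 1.68 × 506 = 850.08 m, so the well at 841 m is 9.08 m upgradient of the peak.
√(4πDt) = 37.82 m, giving peak height M/(n_e·A·√(4πDt)) = 216/(0.33 × 22.7 × 37.82) = 0.7624 kg/m³.
(x−vt)²/(4Dt) = (-9.08)²/(4 × 0.225 × 506) = 0.1810; exp(−0.1810) = 0.8344.
C = 0.7624 × 0.8344 = 0.636 kg/m³.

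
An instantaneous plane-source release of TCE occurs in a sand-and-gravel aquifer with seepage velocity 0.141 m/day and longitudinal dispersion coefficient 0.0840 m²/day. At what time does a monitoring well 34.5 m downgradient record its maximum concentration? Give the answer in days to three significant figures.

For the 1D instantaneous-source solution, setting ∂C/∂t = 0 at fixed x gives v²t² + 2Dt − x² = 0, so t = (√(D² + v²x²) − D)/v².
√(D² + v²x²) = √(0.0840² + 0.141² × 34.5²) = 4.865; v² = 0.019881.
t = (4.865 − 0.0840)/0.019881 = 240 days (vs. the pure-advection estimate x/v = 245 d).

240 days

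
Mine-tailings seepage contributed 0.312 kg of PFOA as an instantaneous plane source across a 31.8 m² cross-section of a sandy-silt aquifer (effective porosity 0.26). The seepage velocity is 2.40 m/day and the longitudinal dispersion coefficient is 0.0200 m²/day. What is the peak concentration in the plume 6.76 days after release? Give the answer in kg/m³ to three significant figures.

The peak of an instantaneous 1D plume sits at x = vt; there the Gaussian factor is 1 and C_max = M/(n_e·A·√(4πDt)), where n_e·A is the pore area the mass is dissolved in.
√(4πDt) = √(4π × 0.0200 × 6.76) = 1.303 m, so C_max = 0.312/(0.26 × 31.8 × 1.303) = 0.0290 kg/m³.

0.0290 kg/m³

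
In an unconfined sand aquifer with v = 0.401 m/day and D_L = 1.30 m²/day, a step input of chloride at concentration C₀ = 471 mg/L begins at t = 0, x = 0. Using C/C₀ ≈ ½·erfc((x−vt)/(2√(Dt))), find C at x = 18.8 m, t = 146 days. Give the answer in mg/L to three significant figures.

461 mg/L

For a continuous step input, C/C₀ ≈ ½·erfc((x−vt)/(2√(Dt))).
vt = 0.401 × 146 = 58.546 m and 2√(Dt) = 2√(1.30 × 146) = 27.55 m.
Argument (x−vt)/(2√(Dt)) = (18.8 − 58.546)/27.55 = -1.443; ½·erfc(-1.443) = 0.9794.
C = 471 × 0.9794 = 461 mg/L.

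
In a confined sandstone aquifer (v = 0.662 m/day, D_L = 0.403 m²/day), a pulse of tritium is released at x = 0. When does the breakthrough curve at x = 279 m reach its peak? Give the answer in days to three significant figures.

For the 1D instantaneous-source solution, setting ∂C/∂t = 0 at fixed x gives v²t² + 2Dt − x² = 0, so t = (√(D² + v²x²) − D)/v².
√(D² + v²x²) = √(0.403² + 0.662² × 279²) = 184.7; v² = 0.438244.
t = (184.7 − 0.403)/0.438244 = 421 days (vs. the pure-advection estimate x/v = 421 d).

421 days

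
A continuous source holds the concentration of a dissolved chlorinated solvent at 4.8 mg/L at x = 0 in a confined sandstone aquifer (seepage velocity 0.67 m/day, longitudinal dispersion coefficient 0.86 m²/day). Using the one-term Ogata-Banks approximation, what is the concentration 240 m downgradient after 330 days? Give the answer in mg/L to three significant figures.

1.03 mg/L

For a continuous step input, C/C₀ ≈ ½·erfc((x−vt)/(2√(Dt))).
vt = 0.67 × 330 = 221.1 m and 2√(Dt) = 2√(0.86 × 330) = 33.69 m.
Argument (x−vt)/(2√(Dt)) = (240 − 221.1)/33.69 = 0.5610; ½·erfc(0.5610) = 0.2138.
C = 4.8 × 0.2138 = 1.03 mg/L.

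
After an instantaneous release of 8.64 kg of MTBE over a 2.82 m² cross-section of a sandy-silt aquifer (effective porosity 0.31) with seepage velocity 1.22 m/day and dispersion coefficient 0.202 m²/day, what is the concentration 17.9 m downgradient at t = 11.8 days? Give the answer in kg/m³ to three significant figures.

0.498 kg/m³

For an instantaneous plane source, C(x,t) = M/(n_e·A·√(4πDt)) · exp(−(x−vt)²/(4Dt)), with n_e·A the pore (flow) area.
Plume center vt = 1.22 × 11.8 = 14.396 m, so the well at 17.9 m is 3.504 m downgradient of the peak.
√(4πDt) = 5.473 m, giving peak height M/(n_e·A·√(4πDt)) = 8.64/(0.31 × 2.82 × 5.473) = 1.806 kg/m³.
(x−vt)²/(4Dt) = (3.504)²/(4 × 0.202 × 11.8) = 1.288; exp(−1.288) = 0.2758.
C = 1.806 × 0.2758 = 0.498 kg/m³.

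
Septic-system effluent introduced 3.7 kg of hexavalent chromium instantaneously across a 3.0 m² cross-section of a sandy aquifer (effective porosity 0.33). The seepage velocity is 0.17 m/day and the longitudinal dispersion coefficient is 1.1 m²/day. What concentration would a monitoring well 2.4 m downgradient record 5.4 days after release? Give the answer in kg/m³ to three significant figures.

0.394 kg/m³

For an instantaneous plane source, C(x,t) = M/(n_e·A·√(4πDt)) · exp(−(x−vt)²/(4Dt)), with n_e·A the pore (flow) area.
Plume center vt = 0.17 × 5.4 = 0.918 m, so the well at 2.4 m is 1.482 m downgradient of the peak.
√(4πDt) = 8.640 m, giving peak height M/(n_e·A·√(4πDt)) = 3.7/(0.33 × 3.0 × 8.640) = 0.4326 kg/m³.
(x−vt)²/(4Dt) = (1.482)²/(4 × 1.1 × 5.4) = 0.09244; exp(−0.09244) = 0.9117.
C = 0.4326 × 0.9117 = 0.394 kg/m³.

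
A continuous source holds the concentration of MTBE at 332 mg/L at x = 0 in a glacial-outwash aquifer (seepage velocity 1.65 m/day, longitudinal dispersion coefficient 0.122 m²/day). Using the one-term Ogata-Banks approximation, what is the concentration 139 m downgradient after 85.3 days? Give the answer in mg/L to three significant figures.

For a continuous step input, C/C₀ ≈ ½·erfc((x−vt)/(2√(Dt))).
vt = 1.65 × 85.3 = 140.745 m and 2√(Dt) = 2√(0.122 × 85.3) = 6.452 m.
Argument (x−vt)/(2√(Dt)) = (139 − 140.745)/6.452 = -0.2705; ½·erfc(-0.2705) = 0.6490.
C = 332 × 0.6490 = 215 mg/L.

215 mg/L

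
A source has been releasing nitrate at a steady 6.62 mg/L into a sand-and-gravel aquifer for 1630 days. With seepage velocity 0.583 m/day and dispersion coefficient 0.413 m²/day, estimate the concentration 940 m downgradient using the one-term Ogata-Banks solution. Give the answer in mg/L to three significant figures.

4.04 mg/L

For a continuous step input, C/C₀ ≈ ½·erfc((x−vt)/(2√(Dt))).
vt = 0.583 × 1630 = 950.29 m and 2√(Dt) = 2√(0.413 × 1630) = 51.89 m.
Argument (x−vt)/(2√(Dt)) = (940 − 950.29)/51.89 = -0.1983; ½·erfc(-0.1983) = 0.6104.
C = 6.62 × 0.6104 = 4.04 mg/L.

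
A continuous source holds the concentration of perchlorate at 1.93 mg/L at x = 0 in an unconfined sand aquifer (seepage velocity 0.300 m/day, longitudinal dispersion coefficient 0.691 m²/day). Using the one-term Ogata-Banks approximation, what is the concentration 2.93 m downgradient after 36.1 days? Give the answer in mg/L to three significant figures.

1.68 mg/L

For a continuous step input, C/C₀ ≈ ½·erfc((x−vt)/(2√(Dt))).
vt = 0.300 × 36.1 = 10.83 m and 2√(Dt) = 2√(0.691 × 36.1) = 9.989 m.
Argument (x−vt)/(2√(Dt)) = (2.93 − 10.83)/9.989 = -0.7909; ½·erfc(-0.7909) = 0.8683.
C = 1.93 × 0.8683 = 1.68 mg/L.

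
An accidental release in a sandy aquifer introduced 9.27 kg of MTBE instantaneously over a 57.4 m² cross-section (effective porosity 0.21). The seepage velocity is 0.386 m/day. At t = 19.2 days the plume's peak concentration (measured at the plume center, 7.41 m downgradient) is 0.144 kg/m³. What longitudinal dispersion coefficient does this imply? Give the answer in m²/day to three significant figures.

0.118 m²/day

At the plume center C_max = M/(n_e·A·√(4πDt)), so D = M²/(4πt·(n_e·A·C_max)²).
n_e·A·C_max = 0.21 × 57.4 × 0.144 = 1.736 kg/m.
D = 9.27²/(4π × 19.2 × 1.736²) = 0.118 m²/day.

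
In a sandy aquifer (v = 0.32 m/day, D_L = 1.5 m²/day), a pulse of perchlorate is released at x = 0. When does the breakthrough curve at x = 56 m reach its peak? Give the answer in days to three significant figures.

For the 1D instantaneous-source solution, setting ∂C/∂t = 0 at fixed x gives v²t² + 2Dt − x² = 0, so t = (√(D² + v²x²) − D)/v².
√(D² + v²x²) = √(1.5² + 0.32² × 56²) = 17.98; v² = 0.1024.
t = (17.98 − 1.5)/0.1024 = 161 days (vs. the pure-advection estimate x/v = 175 d).

161 days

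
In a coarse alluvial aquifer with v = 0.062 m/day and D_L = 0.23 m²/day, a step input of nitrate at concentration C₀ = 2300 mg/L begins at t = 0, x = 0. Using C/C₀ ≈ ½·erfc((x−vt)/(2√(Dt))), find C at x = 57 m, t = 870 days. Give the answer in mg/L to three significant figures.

1010 mg/L

For a continuous step input, C/C₀ ≈ ½·erfc((x−vt)/(2√(Dt))).
vt = 0.062 × 870 = 53.94 m and 2√(Dt) = 2√(0.23 × 870) = 28.29 m.
Argument (x−vt)/(2√(Dt)) = (57 − 53.94)/28.29 = 0.1082; ½·erfc(0.1082) = 0.4392.
C = 2300 × 0.4392 = 1010 mg/L.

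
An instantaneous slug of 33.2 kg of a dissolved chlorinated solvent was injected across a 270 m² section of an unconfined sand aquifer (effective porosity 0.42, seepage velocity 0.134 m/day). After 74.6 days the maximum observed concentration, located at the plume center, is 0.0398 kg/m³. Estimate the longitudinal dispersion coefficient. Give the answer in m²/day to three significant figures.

0.0577 m²/day

At the plume center C_max = M/(n_e·A·√(4πDt)), so D = M²/(4πt·(n_e·A·C_max)²).
n_e·A·C_max = 0.42 × 270 × 0.0398 = 4.513 kg/m.
D = 33.2²/(4π × 74.6 × 4.513²) = 0.0577 m²/day.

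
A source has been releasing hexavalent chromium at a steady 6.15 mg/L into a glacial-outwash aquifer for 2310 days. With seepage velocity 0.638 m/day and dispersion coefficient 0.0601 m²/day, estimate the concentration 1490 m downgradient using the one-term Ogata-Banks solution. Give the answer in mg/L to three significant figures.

1.02 mg/L

For a continuous step input, C/C₀ ≈ ½·erfc((x−vt)/(2√(Dt))).
vt = 0.638 × 2310 = 1473.78 m and 2√(Dt) = 2√(0.0601 × 2310) = 23.57 m.
Argument (x−vt)/(2√(Dt)) = (1490 − 1473.78)/23.57 = 0.6882; ½·erfc(0.6882) = 0.1652.
C = 6.15 × 0.1652 = 1.02 mg/L.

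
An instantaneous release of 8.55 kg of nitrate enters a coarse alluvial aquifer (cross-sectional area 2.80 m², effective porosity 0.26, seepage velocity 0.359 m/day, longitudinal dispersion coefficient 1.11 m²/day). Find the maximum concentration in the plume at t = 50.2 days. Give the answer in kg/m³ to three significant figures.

0.444 kg/m³

The peak of an instantaneous 1D plume sits at x = vt; there the Gaussian factor is 1 and C_max = M/(n_e·A·√(4πDt)), where n_e·A is the pore area the mass is dissolved in.
√(4πDt) = √(4π × 1.11 × 50.2) = 26.46 m, so C_max = 8.55/(0.26 × 2.80 × 26.46) = 0.444 kg/m³.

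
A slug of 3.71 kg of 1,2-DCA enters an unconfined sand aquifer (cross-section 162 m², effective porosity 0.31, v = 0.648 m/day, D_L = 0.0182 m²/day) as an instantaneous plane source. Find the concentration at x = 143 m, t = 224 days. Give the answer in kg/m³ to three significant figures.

For an instantaneous plane source, C(x,t) = M/(n_e·A·√(4πDt)) · exp(−(x−vt)²/(4Dt)), with n_e·A the pore (flow) area.
Plume center vt = 0.648 × 224 = 145.152 m, so the well at 143 m is 2.152 m upgradient of the peak.
√(4πDt) = 7.158 m, giving peak height M/(n_e·A·√(4πDt)) = 3.71/(0.31 × 162 × 7.158) = 0.01032 kg/m³.
(x−vt)²/(4Dt) = (-2.152)²/(4 × 0.0182 × 224) = 0.2840; exp(−0.2840) = 0.7528.
C = 0.01032 × 0.7528 = 0.00777 kg/m³.

0.00777 kg/m³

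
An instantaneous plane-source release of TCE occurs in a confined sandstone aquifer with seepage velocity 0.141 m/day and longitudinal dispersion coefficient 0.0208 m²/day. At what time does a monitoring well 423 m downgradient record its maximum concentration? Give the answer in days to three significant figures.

For the 1D instantaneous-source solution, setting ∂C/∂t = 0 at fixed x gives v²t² + 2Dt − x² = 0, so t = (√(D² + v²x²) − D)/v².
√(D² + v²x²) = √(0.0208² + 0.141² × 423²) = 59.64; v² = 0.019881.
t = (59.64 − 0.0208)/0.019881 = 3000 days (vs. the pure-advection estimate x/v = 3000 d).

3000 days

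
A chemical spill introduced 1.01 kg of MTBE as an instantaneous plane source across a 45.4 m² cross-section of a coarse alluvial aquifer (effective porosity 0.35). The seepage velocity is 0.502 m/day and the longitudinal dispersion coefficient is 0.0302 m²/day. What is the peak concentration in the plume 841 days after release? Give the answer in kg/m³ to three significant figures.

0.00356 kg/m³

The peak of an instantaneous 1D plume sits at x = vt; there the Gaussian factor is 1 and C_max = M/(n_e·A·√(4πDt)), where n_e·A is the pore area the mass is dissolved in.
√(4πDt) = √(4π × 0.0302 × 841) = 17.87 m, so C_max = 1.01/(0.35 × 45.4 × 17.87) = 0.00356 kg/m³.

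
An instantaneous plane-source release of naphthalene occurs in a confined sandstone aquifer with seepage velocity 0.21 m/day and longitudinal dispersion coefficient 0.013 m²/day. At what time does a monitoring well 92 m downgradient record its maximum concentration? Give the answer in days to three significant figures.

For the 1D instantaneous-source solution, setting ∂C/∂t = 0 at fixed x gives v²t² + 2Dt − x² = 0, so t = (√(D² + v²x²) − D)/v².
√(D² + v²x²) = √(0.013² + 0.21² × 92²) = 19.32; v² = 0.0441.
t = (19.32 − 0.013)/0.0441 = 438 days (vs. the pure-advection estimate x/v = 438 d).

438 days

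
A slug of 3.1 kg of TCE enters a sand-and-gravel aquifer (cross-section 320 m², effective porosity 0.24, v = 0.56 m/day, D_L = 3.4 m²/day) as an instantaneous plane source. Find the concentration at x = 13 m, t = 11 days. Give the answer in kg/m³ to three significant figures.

0.00136 kg/m³

For an instantaneous plane source, C(x,t) = M/(n_e·A·√(4πDt)) · exp(−(x−vt)²/(4Dt)), with n_e·A the pore (flow) area.
Plume center vt = 0.56 × 11 = 6.16 m, so the well at 13 m is 6.84 m downgradient of the peak.
√(4πDt) = 21.68 m, giving peak height M/(n_e·A·√(4πDt)) = 3.1/(0.24 × 320 × 21.68) = 0.001862 kg/m³.
(x−vt)²/(4Dt) = (6.84)²/(4 × 3.4 × 11) = 0.3127; exp(−0.3127) = 0.7315.
C = 0.001862 × 0.7315 = 0.00136 kg/m³.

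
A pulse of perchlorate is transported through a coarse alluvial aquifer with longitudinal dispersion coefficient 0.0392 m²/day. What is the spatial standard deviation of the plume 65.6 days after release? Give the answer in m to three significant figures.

2.27 m

Dispersive spreading gives a Gaussian with σ² = 2Dt; advection only shifts the center.
σ = √(2 × 0.0392 × 65.6) = 2.27 m.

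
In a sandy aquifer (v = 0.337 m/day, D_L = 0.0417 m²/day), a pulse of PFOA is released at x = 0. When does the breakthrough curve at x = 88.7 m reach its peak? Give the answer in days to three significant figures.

263 days

For the 1D instantaneous-source solution, setting ∂C/∂t = 0 at fixed x gives v²t² + 2Dt − x² = 0, so t = (√(D² + v²x²) − D)/v².
√(D² + v²x²) = √(0.0417² + 0.337² × 88.7²) = 29.89; v² = 0.113569.
t = (29.89 − 0.0417)/0.113569 = 263 days (vs. the pure-advection estimate x/v = 263 d).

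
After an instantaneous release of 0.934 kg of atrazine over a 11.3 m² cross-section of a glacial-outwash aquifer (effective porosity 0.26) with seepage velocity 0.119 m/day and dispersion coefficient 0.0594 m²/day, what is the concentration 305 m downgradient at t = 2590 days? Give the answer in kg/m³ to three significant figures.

For an instantaneous plane source, C(x,t) = M/(n_e·A·√(4πDt)) · exp(−(x−vt)²/(4Dt)), with n_e·A the pore (flow) area.
Plume center vt = 0.119 × 2590 = 308.21 m, so the well at 305 m is 3.21 m upgradient of the peak.
√(4πDt) = 43.97 m, giving peak height M/(n_e·A·√(4πDt)) = 0.934/(0.26 × 11.3 × 43.97) = 0.007230 kg/m³.
(x−vt)²/(4Dt) = (-3.21)²/(4 × 0.0594 × 2590) = 0.01674; exp(−0.01674) = 0.9834.
C = 0.007230 × 0.9834 = 0.00711 kg/m³.

0.00711 kg/m³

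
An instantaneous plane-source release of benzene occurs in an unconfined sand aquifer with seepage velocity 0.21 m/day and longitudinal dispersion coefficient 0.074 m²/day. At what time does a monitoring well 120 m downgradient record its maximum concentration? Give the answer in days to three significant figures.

For the 1D instantaneous-source solution, setting ∂C/∂t = 0 at fixed x gives v²t² + 2Dt − x² = 0, so t = (√(D² + v²x²) − D)/v².
√(D² + v²x²) = √(0.074² + 0.21² × 120²) = 25.20; v² = 0.0441.
t = (25.20 − 0.074)/0.0441 = 570 days (vs. the pure-advection estimate x/v = 571 d).

570 days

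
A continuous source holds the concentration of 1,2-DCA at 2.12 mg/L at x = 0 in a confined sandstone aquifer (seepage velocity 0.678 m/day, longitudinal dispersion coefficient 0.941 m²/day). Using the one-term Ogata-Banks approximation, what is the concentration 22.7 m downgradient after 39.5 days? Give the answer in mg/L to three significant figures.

1.45 mg/L

For a continuous step input, C/C₀ ≈ ½·erfc((x−vt)/(2√(Dt))).
vt = 0.678 × 39.5 = 26.781 m and 2√(Dt) = 2√(0.941 × 39.5) = 12.19 m.
Argument (x−vt)/(2√(Dt)) = (22.7 − 26.781)/12.19 = -0.3348; ½·erfc(-0.3348) = 0.6821.
C = 2.12 × 0.6821 = 1.45 mg/L.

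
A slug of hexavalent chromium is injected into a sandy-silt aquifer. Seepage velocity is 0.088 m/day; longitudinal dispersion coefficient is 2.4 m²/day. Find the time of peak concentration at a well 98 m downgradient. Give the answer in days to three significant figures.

846 days

For the 1D instantaneous-source solution, setting ∂C/∂t = 0 at fixed x gives v²t² + 2Dt − x² = 0, so t = (√(D² + v²x²) − D)/v².
√(D² + v²x²) = √(2.4² + 0.088² × 98²) = 8.952; v² = 0.007744.
t = (8.952 − 2.4)/0.007744 = 846 days (vs. the pure-advection estimate x/v = 1110 d).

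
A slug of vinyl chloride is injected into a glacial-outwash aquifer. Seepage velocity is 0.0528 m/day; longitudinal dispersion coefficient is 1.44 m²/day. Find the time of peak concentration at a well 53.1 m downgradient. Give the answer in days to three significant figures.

For the 1D instantaneous-source solution, setting ∂C/∂t = 0 at fixed x gives v²t² + 2Dt − x² = 0, so t = (√(D² + v²x²) − D)/v².
√(D² + v²x²) = √(1.44² + 0.0528² × 53.1²) = 3.152; v² = 0.00278784.
t = (3.152 − 1.44)/0.00278784 = 614 days (vs. the pure-advection estimate x/v = 1010 d).

614 days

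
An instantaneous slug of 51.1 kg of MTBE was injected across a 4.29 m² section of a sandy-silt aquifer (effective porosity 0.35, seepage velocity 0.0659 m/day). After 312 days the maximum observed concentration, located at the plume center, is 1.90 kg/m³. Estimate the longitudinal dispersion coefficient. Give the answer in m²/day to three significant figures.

At the plume center C_max = M/(n_e·A·√(4πDt)), so D = M²/(4πt·(n_e·A·C_max)²).
n_e·A·C_max = 0.35 × 4.29 × 1.90 = 2.853 kg/m.
D = 51.1²/(4π × 312 × 2.853²) = 0.0818 m²/day.

0.0818 m²/day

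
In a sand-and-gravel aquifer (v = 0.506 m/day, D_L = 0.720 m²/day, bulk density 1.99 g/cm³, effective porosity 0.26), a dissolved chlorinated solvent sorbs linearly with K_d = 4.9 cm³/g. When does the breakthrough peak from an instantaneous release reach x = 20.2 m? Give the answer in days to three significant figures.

1430 days

Retardation factor R = 1 + ρ_b·K_d/n = 1 + 1.99 × 4.9/0.26 = 38.50.
Sorption retards both mechanisms: v_R = v/R = 0.01314 m/day, D_R = D/R = 0.01870 m²/day.
Peak time from v_R²t² + 2D_R t − x² = 0: t = (√(D_R² + v_R²x²) − D_R)/v_R².
√(D_R² + v_R²x²) = √(0.01870² + 0.01314² × 20.2²) = 0.2661; v_R² = 0.0001727.
t = (0.2661 − 0.01870)/0.0001727 = 1430 days.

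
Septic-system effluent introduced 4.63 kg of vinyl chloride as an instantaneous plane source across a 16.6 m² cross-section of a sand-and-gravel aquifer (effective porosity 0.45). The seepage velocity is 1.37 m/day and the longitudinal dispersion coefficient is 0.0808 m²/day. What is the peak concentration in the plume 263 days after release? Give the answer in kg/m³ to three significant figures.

The peak of an instantaneous 1D plume sits at x = vt; there the Gaussian factor is 1 and C_max = M/(n_e·A·√(4πDt)), where n_e·A is the pore area the mass is dissolved in.
√(4πDt) = √(4π × 0.0808 × 263) = 16.34 m, so C_max = 4.63/(0.45 × 16.6 × 16.34) = 0.0379 kg/m³.

0.0379 kg/m³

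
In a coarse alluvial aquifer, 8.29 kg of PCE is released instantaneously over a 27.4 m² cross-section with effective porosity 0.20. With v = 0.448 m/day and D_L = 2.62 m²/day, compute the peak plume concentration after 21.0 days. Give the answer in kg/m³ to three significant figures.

0.0575 kg/m³

The peak of an instantaneous 1D plume sits at x = vt; there the Gaussian factor is 1 and C_max = M/(n_e·A·√(4πDt)), where n_e·A is the pore area the mass is dissolved in.
√(4πDt) = √(4π × 2.62 × 21.0) = 26.29 m, so C_max = 8.29/(0.20 × 27.4 × 26.29) = 0.0575 kg/m³.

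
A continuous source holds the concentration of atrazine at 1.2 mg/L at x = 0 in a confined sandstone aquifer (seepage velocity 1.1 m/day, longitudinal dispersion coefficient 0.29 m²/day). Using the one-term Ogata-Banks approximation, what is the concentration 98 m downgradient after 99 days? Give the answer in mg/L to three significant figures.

For a continuous step input, C/C₀ ≈ ½·erfc((x−vt)/(2√(Dt))).
vt = 1.1 × 99 = 108.9 m and 2√(Dt) = 2√(0.29 × 99) = 10.72 m.
Argument (x−vt)/(2√(Dt)) = (98 − 108.9)/10.72 = -1.017; ½·erfc(-1.017) = 0.9248.
C = 1.2 × 0.9248 = 1.11 mg/L.

1.11 mg/L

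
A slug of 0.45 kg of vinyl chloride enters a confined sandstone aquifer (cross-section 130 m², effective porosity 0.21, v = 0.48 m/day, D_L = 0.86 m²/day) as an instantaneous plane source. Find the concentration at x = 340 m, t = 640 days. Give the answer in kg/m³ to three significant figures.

0.000122 kg/m³

For an instantaneous plane source, C(x,t) = M/(n_e·A·√(4πDt)) · exp(−(x−vt)²/(4Dt)), with n_e·A the pore (flow) area.
Plume center vt = 0.48 × 640 = 307.2 m, so the well at 340 m is 32.8 m downgradient of the peak.
√(4πDt) = 83.17 m, giving peak height M/(n_e·A·√(4πDt)) = 0.45/(0.21 × 130 × 83.17) = 0.0001982 kg/m³.
(x−vt)²/(4Dt) = (32.8)²/(4 × 0.86 × 640) = 0.4887; exp(−0.4887) = 0.6134.
C = 0.0001982 × 0.6134 = 0.000122 kg/m³.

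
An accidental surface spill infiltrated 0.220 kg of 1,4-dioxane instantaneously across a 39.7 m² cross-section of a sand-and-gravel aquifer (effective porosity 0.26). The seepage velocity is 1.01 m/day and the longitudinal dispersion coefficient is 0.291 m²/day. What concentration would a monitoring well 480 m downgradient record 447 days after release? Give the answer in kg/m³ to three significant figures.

For an instantaneous plane source, C(x,t) = M/(n_e·A·√(4πDt)) · exp(−(x−vt)²/(4Dt)), with n_e·A the pore (flow) area.
Plume center vt = 1.01 × 447 = 451.47 m, so the well at 480 m is 28.53 m downgradient of the peak.
√(4πDt) = 40.43 m, giving peak height M/(n_e·A·√(4πDt)) = 0.220/(0.26 × 39.7 × 40.43) = 0.0005272 kg/m³.
(x−vt)²/(4Dt) = (28.53)²/(4 × 0.291 × 447) = 1.564; exp(−1.564) = 0.2093.
C = 0.0005272 × 0.2093 = 0.000110 kg/m³.

0.000110 kg/m³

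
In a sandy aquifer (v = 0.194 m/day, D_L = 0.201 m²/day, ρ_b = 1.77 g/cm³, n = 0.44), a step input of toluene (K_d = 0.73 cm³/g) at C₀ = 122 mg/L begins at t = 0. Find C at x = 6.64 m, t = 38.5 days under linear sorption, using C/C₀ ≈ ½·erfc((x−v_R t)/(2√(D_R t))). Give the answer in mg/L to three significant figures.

Retardation factor R = 1 + ρ_b·K_d/n = 1 + 1.77 × 0.73/0.44 = 3.937.
Sorption retards both mechanisms: v_R = v/R = 0.04928 m/day, D_R = D/R = 0.05105 m²/day.
v_R·t = 0.04928 × 38.5 = 1.89728 m; 2√(D_R t) = 2.804 m; argument = (6.64 − 1.89728)/2.804 = 1.691.
C = C₀ × ½·erfc(1.691) = 122 × 0.008391 = 1.02 mg/L.

1.02 mg/L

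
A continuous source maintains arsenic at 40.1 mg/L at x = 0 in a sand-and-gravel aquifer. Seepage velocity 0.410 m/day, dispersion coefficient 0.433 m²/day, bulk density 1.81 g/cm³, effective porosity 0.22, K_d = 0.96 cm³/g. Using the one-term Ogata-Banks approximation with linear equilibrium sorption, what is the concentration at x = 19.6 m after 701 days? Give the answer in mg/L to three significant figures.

37.6 mg/L

Retardation factor R = 1 + ρ_b·K_d/n = 1 + 1.81 × 0.96/0.22 = 8.898.
Sorption retards both mechanisms: v_R = v/R = 0.04608 m/day, D_R = D/R = 0.04866 m²/day.
v_R·t = 0.04608 × 701 = 32.30208 m; 2√(D_R t) = 11.68 m; argument = (19.6 − 32.30208)/11.68 = -1.088.
C = C₀ × ½·erfc(-1.088) = 40.1 × 0.9381 = 37.6 mg/L.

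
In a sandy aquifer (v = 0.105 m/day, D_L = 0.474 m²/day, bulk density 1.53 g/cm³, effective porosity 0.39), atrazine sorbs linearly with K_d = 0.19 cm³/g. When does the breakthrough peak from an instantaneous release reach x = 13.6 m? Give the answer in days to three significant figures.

Retardation factor R = 1 + ρ_b·K_d/n = 1 + 1.53 × 0.19/0.39 = 1.745.
Sorption retards both mechanisms: v_R = v/R = 0.06017 m/day, D_R = D/R = 0.2716 m²/day.
Peak time from v_R²t² + 2D_R t − x² = 0: t = (√(D_R² + v_R²x²) − D_R)/v_R².
√(D_R² + v_R²x²) = √(0.2716² + 0.06017² × 13.6²) = 0.8622; v_R² = 0.003620.
t = (0.8622 − 0.2716)/0.003620 = 163 days.

163 days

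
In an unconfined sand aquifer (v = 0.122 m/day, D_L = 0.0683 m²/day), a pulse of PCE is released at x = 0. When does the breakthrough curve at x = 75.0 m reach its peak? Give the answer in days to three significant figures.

610 days

For the 1D instantaneous-source solution, setting ∂C/∂t = 0 at fixed x gives v²t² + 2Dt − x² = 0, so t = (√(D² + v²x²) − D)/v².
√(D² + v²x²) = √(0.0683² + 0.122² × 75.0²) = 9.150; v² = 0.014884.
t = (9.150 − 0.0683)/0.014884 = 610 days (vs. the pure-advection estimate x/v = 615 d).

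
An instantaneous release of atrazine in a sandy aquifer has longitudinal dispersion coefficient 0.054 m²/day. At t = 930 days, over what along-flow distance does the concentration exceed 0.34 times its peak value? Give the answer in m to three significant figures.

The plume is Gaussian with σ = √(2Dt) = √(2 × 0.054 × 930) = 10.02 m.
C/C_peak = exp(−Δx²/(2σ²)) = 0.34 ⇒ Δx = σ·√(−2 ln 0.34) = 10.02 × 1.469 = 14.72 m.
Width = 2Δx = 29.4 m.

29.4 m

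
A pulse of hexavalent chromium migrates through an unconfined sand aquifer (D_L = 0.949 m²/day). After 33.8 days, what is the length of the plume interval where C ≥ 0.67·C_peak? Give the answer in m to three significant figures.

14.3 m

The plume is Gaussian with σ = √(2Dt) = √(2 × 0.949 × 33.8) = 8.010 m.
C/C_peak = exp(−Δx²/(2σ²)) = 0.67 ⇒ Δx = σ·√(−2 ln 0.67) = 8.010 × 0.8950 = 7.169 m.
Width = 2Δx = 14.3 m.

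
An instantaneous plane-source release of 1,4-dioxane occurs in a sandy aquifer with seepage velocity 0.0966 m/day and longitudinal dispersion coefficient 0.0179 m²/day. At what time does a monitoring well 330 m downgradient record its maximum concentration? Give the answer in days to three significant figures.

3410 days

For the 1D instantaneous-source solution, setting ∂C/∂t = 0 at fixed x gives v²t² + 2Dt − x² = 0, so t = (√(D² + v²x²) − D)/v².
√(D² + v²x²) = √(0.0179² + 0.0966² × 330²) = 31.88; v² = 0.00933156.
t = (31.88 − 0.0179)/0.00933156 = 3410 days (vs. the pure-advection estimate x/v = 3420 d).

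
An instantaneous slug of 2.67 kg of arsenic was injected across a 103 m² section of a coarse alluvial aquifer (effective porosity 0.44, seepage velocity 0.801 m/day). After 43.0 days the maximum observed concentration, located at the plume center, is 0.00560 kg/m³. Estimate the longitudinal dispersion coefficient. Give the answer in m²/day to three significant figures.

At the plume center C_max = M/(n_e·A·√(4πDt)), so D = M²/(4πt·(n_e·A·C_max)²).
n_e·A·C_max = 0.44 × 103 × 0.00560 = 0.2538 kg/m.
D = 2.67²/(4π × 43.0 × 0.2538²) = 0.205 m²/day.

0.205 m²/day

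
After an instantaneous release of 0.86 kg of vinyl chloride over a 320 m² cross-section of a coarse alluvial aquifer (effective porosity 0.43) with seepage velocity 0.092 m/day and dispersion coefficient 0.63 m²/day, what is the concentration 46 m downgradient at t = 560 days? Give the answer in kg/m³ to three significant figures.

9.19e-05 kg/m³

For an instantaneous plane source, C(x,t) = M/(n_e·A·√(4πDt)) · exp(−(x−vt)²/(4Dt)), with n_e·A the pore (flow) area.
Plume center vt = 0.092 × 560 = 51.52 m, so the well at 46 m is 5.52 m upgradient of the peak.
√(4πDt) = 66.58 m, giving peak height M/(n_e·A·√(4πDt)) = 0.86/(0.43 × 320 × 66.58) = 9.387e-05 kg/m³.
(x−vt)²/(4Dt) = (-5.52)²/(4 × 0.63 × 560) = 0.02159; exp(−0.02159) = 0.9786.
C = 9.387e-05 × 0.9786 = 9.19e-05 kg/m³.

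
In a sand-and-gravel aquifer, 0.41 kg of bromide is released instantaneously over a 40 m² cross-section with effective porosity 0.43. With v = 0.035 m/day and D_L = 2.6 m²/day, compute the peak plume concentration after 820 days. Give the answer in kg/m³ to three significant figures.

The peak of an instantaneous 1D plume sits at x = vt; there the Gaussian factor is 1 and C_max = M/(n_e·A·√(4πDt)), where n_e·A is the pore area the mass is dissolved in.
√(4πDt) = √(4π × 2.6 × 820) = 163.7 m, so C_max = 0.41/(0.43 × 40 × 163.7) = 0.000146 kg/m³.

0.000146 kg/m³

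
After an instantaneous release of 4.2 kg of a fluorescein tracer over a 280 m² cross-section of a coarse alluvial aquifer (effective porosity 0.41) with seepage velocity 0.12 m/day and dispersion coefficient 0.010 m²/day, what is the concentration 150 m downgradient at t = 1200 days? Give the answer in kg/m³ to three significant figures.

0.00141 kg/m³

For an instantaneous plane source, C(x,t) = M/(n_e·A·√(4πDt)) · exp(−(x−vt)²/(4Dt)), with n_e·A the pore (flow) area.
Plume center vt = 0.12 × 1200 = 144 m, so the well at 150 m is 6 m downgradient of the peak.
√(4πDt) = 12.28 m, giving peak height M/(n_e·A·√(4πDt)) = 4.2/(0.41 × 280 × 12.28) = 0.002979 kg/m³.
(x−vt)²/(4Dt) = (6)²/(4 × 0.010 × 1200) = 0.7500; exp(−0.7500) = 0.4724.
C = 0.002979 × 0.4724 = 0.00141 kg/m³.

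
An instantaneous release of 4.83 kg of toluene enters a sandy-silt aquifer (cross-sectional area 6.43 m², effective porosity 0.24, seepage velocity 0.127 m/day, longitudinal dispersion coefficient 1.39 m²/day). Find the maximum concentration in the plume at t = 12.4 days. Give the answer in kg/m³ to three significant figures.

0.213 kg/m³

The peak of an instantaneous 1D plume sits at x = vt; there the Gaussian factor is 1 and C_max = M/(n_e·A·√(4πDt)), where n_e·A is the pore area the mass is dissolved in.
√(4πDt) = √(4π × 1.39 × 12.4) = 14.72 m, so C_max = 4.83/(0.24 × 6.43 × 14.72) = 0.213 kg/m³.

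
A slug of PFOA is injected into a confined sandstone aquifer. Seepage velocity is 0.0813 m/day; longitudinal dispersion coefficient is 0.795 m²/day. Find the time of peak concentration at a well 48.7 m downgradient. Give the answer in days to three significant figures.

491 days

For the 1D instantaneous-source solution, setting ∂C/∂t = 0 at fixed x gives v²t² + 2Dt − x² = 0, so t = (√(D² + v²x²) − D)/v².
√(D² + v²x²) = √(0.795² + 0.0813² × 48.7²) = 4.038; v² = 0.00660969.
t = (4.038 − 0.795)/0.00660969 = 491 days (vs. the pure-advection estimate x/v = 599 d).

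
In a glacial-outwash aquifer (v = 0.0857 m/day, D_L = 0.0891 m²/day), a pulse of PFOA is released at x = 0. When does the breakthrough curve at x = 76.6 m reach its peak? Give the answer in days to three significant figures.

882 days

For the 1D instantaneous-source solution, setting ∂C/∂t = 0 at fixed x gives v²t² + 2Dt − x² = 0, so t = (√(D² + v²x²) − D)/v².
√(D² + v²x²) = √(0.0891² + 0.0857² × 76.6²) = 6.565; v² = 0.00734449.
t = (6.565 − 0.0891)/0.00734449 = 882 days (vs. the pure-advection estimate x/v = 894 d).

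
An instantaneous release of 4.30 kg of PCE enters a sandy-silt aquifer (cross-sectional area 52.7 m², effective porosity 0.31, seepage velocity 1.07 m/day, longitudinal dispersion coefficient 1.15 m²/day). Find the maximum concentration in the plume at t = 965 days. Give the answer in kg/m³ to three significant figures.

The peak of an instantaneous 1D plume sits at x = vt; there the Gaussian factor is 1 and C_max = M/(n_e·A·√(4πDt)), where n_e·A is the pore area the mass is dissolved in.
√(4πDt) = √(4π × 1.15 × 965) = 118.1 m, so C_max = 4.30/(0.31 × 52.7 × 118.1) = 0.00223 kg/m³.

0.00223 kg/m³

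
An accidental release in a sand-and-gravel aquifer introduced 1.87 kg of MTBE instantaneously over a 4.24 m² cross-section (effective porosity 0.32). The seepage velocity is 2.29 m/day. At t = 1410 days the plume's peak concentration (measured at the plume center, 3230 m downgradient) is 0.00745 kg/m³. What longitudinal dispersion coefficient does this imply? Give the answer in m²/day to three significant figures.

At the plume center C_max = M/(n_e·A·√(4πDt)), so D = M²/(4πt·(n_e·A·C_max)²).
n_e·A·C_max = 0.32 × 4.24 × 0.00745 = 0.01011 kg/m.
D = 1.87²/(4π × 1410 × 0.01011²) = 1.93 m²/day.

1.93 m²/day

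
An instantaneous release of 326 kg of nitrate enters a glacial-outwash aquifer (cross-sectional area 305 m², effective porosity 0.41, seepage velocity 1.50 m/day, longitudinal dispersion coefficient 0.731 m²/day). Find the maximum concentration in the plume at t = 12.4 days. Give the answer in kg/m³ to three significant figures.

The peak of an instantaneous 1D plume sits at x = vt; there the Gaussian factor is 1 and C_max = M/(n_e·A·√(4πDt)), where n_e·A is the pore area the mass is dissolved in.
√(4πDt) = √(4π × 0.731 × 12.4) = 10.67 m, so C_max = 326/(0.41 × 305 × 10.67) = 0.244 kg/m³.

0.244 kg/m³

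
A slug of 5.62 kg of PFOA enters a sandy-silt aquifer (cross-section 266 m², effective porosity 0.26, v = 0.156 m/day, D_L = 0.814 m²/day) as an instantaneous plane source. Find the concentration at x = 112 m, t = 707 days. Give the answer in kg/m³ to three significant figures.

0.000954 kg/m³

For an instantaneous plane source, C(x,t) = M/(n_e·A·√(4πDt)) · exp(−(x−vt)²/(4Dt)), with n_e·A the pore (flow) area.
Plume center vt = 0.156 × 707 = 110.292 m, so the well at 112 m is 1.708 m downgradient of the peak.
√(4πDt) = 85.04 m, giving peak height M/(n_e·A·√(4πDt)) = 5.62/(0.26 × 266 × 85.04) = 0.0009556 kg/m³.
(x−vt)²/(4Dt) = (1.708)²/(4 × 0.814 × 707) = 0.001267; exp(−0.001267) = 0.9987.
C = 0.0009556 × 0.9987 = 0.000954 kg/m³.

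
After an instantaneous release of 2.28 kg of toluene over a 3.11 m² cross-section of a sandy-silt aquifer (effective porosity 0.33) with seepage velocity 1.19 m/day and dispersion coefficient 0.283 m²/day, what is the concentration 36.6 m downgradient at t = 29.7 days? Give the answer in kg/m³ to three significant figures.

0.206 kg/m³

For an instantaneous plane source, C(x,t) = M/(n_e·A·√(4πDt)) · exp(−(x−vt)²/(4Dt)), with n_e·A the pore (flow) area.
Plume center vt = 1.19 × 29.7 = 35.343 m, so the well at 36.6 m is 1.257 m downgradient of the peak.
√(4πDt) = 10.28 m, giving peak height M/(n_e·A·√(4πDt)) = 2.28/(0.33 × 3.11 × 10.28) = 0.2161 kg/m³.
(x−vt)²/(4Dt) = (1.257)²/(4 × 0.283 × 29.7) = 0.04700; exp(−0.04700) = 0.9541.
C = 0.2161 × 0.9541 = 0.206 kg/m³.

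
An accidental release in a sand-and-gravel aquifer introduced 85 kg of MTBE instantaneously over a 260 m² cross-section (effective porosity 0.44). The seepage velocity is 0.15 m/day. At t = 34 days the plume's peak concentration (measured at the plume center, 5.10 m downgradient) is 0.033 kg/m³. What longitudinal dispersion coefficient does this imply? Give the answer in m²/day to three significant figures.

1.19 m²/day

At the plume center C_max = M/(n_e·A·√(4πDt)), so D = M²/(4πt·(n_e·A·C_max)²).
n_e·A·C_max = 0.44 × 260 × 0.033 = 3.775 kg/m.
D = 85²/(4π × 34 × 3.775²) = 1.19 m²/day.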